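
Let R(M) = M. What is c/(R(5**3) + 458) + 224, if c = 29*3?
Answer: 130679/583 ≈ 224.15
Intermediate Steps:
c = 87
c/(R(5**3) + 458) + 224 = 87/(5**3 + 458) + 224 = 87/(125 + 458) + 224 = 87/583 + 224 = 130679/583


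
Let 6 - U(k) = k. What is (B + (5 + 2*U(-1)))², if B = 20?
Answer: 1521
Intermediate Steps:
U(k) = 6 - k
(B + (5 + 2*U(-1)))² = (20 + (5 + 2*(6 - 1*(-1))))² = (20 + (5 + 2*(6 + 1)))² = (20 + (5 + 2*7))² = (20 + (5 + 14))² = (20 + 19)² = 39² = 1521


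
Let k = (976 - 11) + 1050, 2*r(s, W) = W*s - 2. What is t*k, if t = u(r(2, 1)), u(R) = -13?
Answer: -26195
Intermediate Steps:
r(s, W) = -1 + W*s/2 (r(s, W) = (W*s - 2)/2 = (-2 + W*s)/2 = -1 + W*s/2)
t = -13
k = 2015 (k = 965 + 1050 = 2015)
t*k = -13*2015 = -26195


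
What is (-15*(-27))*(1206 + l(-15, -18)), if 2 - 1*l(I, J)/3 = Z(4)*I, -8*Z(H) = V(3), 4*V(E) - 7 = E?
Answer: 7762635/16 ≈ 4.8516e+5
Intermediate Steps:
V(E) = 7/4 + E/4
Z(H) = -5/16 (Z(H) = -(7/4 + (¼)*3)/8 = -(7/4 + ¾)/8 = -⅛*5/2 = -5/16)
l(I, J) = 6 + 15*I/16 (l(I, J) = 6 - (-15)*I/16 = 6 + 15*I/16)
(-15*(-27))*(1206 + l(-15, -18)) = (-15*(-27))*(1206 + (6 + (15/16)*(-15))) = 405*(1206 + (6 - 225/16)) = 405*(1206 - 129/16) = 405*(19167/16) = 7762635/16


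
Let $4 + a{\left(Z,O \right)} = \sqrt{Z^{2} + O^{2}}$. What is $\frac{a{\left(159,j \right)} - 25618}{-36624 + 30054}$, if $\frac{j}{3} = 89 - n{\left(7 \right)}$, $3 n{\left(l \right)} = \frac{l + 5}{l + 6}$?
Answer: $\frac{12811}{3285} - \frac{\sqrt{1804130}}{28470} \approx 3.8527$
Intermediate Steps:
$n{\left(l \right)} = \frac{5 + l}{3 \left(6 + l\right)}$ ($n{\left(l \right)} = \frac{\left(l + 5\right) \frac{1}{l + 6}}{3} = \frac{\left(5 + l\right) \frac{1}{6 + l}}{3} = \frac{\frac{1}{6 + l} \left(5 + l\right)}{3} = \frac{5 + l}{3 \left(6 + l\right)}$)
$j = \frac{3459}{13}$ ($j = 3 \left(89 - \frac{5 + 7}{3 \left(6 + 7\right)}\right) = 3 \left(89 - \frac{1}{3} \cdot \frac{1}{13} \cdot 12\right) = 3 \left(89 - \frac{4}{13}\right) = 3 \cdot \frac{1153}{13} = \frac{3459}{13} \approx 266.08$)
$a{\left(Z,O \right)} = -4 + \sqrt{O^{2} + Z^{2}}$ ($a{\left(Z,O \right)} = -4 + \sqrt{Z^{2} + O^{2}} = -4 + \sqrt{O^{2} + Z^{2}}$)
$\frac{a{\left(159,j \right)} - 25618}{-36624 + 30054} = \frac{\left(-4 + \sqrt{\left(\frac{3459}{13}\right)^{2} + 159^{2}}\right) - 25618}{-36624 + 30054} = \frac{\left(-4 + \sqrt{\frac{11964681}{169} + 25281}\right) - 25618}{-6570} = \left(\left(-4 + \sqrt{\frac{16237170}{169}}\right) - 25618\right) \left(- \frac{1}{6570}\right) = \left(\left(-4 + \frac{3 \sqrt{1804130}}{13}\right) - 25618\right) \left(- \frac{1}{6570}\right) = \left(-25622 + \frac{3 \sqrt{1804130}}{13}\right) \left(- \frac{1}{6570}\right) = \frac{12811}{3285} - \frac{\sqrt{1804130}}{28470}$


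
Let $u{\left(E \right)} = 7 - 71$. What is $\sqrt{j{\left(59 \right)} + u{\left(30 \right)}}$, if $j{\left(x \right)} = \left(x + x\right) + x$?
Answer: $\sqrt{113} \approx 10.63$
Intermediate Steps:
$j{\left(x \right)} = 3 x$ ($j{\left(x \right)} = 2 x + x = 3 x$)
$u{\left(E \right)} = -64$ ($u{\left(E \right)} = 7 - 71 = -64$)
$\sqrt{j{\left(59 \right)} + u{\left(30 \right)}} = \sqrt{3 \cdot 59 - 64} = \sqrt{177 - 64} = \sqrt{113}$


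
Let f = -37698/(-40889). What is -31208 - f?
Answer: -1276101610/40889 ≈ -31209.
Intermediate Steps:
f = 37698/40889 (f = -37698*(-1/40889) = 37698/40889 ≈ 0.92196)
-31208 - f = -31208 - 1*37698/40889 = -31208 - 37698/40889 = -1276101610/40889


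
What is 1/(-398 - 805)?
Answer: -1/1203 ≈ -0.00083125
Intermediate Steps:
1/(-398 - 805) = 1/(-1203) = -1/1203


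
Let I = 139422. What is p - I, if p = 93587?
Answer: -45835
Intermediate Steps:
p - I = 93587 - 1*139422 = 93587 - 139422 = -45835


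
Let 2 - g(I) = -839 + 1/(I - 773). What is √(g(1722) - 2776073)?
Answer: 7*I*√51007688069/949 ≈ 1665.9*I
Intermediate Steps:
g(I) = 841 - 1/(-773 + I) (g(I) = 2 - (-839 + 1/(I - 773)) = 2 - (-839 + 1/(-773 + I)) = 2 + (839 - 1/(-773 + I)) = 841 - 1/(-773 + I))
√(g(1722) - 2776073) = √((-650094 + 841*1722)/(-773 + 1722) - 2776073) = √((-650094 + 1448202)/949 - 2776073) = √((1/949)*798108 - 2776073) = √(798108/949 - 2776073) = √(-2633695169/949) = 7*I*√51007688069/949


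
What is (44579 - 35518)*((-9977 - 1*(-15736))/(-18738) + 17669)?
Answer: 2999879300743/18738 ≈ 1.6010e+8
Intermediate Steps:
(44579 - 35518)*((-9977 - 1*(-15736))/(-18738) + 17669) = 9061*((-9977 + 15736)*(-1/18738) + 17669) = 9061*(5759*(-1/18738) + 17669) = 9061*(-5759/18738 + 17669) = 9061*(331075963/18738) = 2999879300743/18738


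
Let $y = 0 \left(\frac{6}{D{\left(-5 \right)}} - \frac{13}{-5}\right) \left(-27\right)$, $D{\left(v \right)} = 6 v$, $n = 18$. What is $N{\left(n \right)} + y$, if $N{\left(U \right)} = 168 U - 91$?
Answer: $2933$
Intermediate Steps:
$N{\left(U \right)} = -91 + 168 U$
$y = 0$ ($y = 0 \left(\frac{6}{6 \left(-5\right)} - \frac{13}{-5}\right) \left(-27\right) = 0 \left(\frac{6}{-30} - - \frac{13}{5}\right) \left(-27\right) = 0 \left(6 \left(- \frac{1}{30}\right) + \frac{13}{5}\right) \left(-27\right) = 0 \left(- \frac{1}{5} + \frac{13}{5}\right) \left(-27\right) = 0 \cdot \frac{12}{5} \left(-27\right) = 0 \left(-27\right) = 0$)
$N{\left(n \right)} + y = \left(-91 + 168 \cdot 18\right) + 0 = \left(-91 + 3024\right) + 0 = 2933 + 0 = 2933$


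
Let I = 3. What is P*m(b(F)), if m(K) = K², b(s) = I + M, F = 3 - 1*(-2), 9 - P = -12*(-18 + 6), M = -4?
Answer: -135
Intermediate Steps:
P = -135 (P = 9 - (-12)*(-18 + 6) = 9 - (-12)*(-12) = 9 - 1*144 = 9 - 144 = -135)
F = 5 (F = 3 + 2 = 5)
b(s) = -1 (b(s) = 3 - 4 = -1)
P*m(b(F)) = -135*(-1)² = -135*1 = -135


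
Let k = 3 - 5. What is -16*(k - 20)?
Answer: 352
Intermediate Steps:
k = -2
-16*(k - 20) = -16*(-2 - 20) = -16*(-22) = -4*(-88) = 352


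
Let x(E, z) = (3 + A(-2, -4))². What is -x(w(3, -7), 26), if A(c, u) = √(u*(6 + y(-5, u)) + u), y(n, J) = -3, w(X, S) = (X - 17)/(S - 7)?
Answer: 7 - 24*I ≈ 7.0 - 24.0*I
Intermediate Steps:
w(X, S) = (-17 + X)/(-7 + S)
A(c, u) = 2*√u (A(c, u) = √(u*(6 - 3) + u) = √(u*3 + u) = √(3*u + u) = √(4*u) = 2*√u)
x(E, z) = (3 + 4*I)² (x(E, z) = (3 + 2*√(-4))² = (3 + 2*(2*I))² = (3 + 4*I)²)
-x(w(3, -7), 26) = -(-7 + 24*I) = 7 - 24*I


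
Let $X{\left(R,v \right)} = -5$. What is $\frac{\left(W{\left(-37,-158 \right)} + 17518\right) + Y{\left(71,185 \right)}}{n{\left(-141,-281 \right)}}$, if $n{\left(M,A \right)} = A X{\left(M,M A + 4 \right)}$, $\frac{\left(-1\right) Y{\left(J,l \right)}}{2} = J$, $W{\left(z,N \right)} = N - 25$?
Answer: $\frac{17193}{1405} \approx 12.237$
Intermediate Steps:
$W{\left(z,N \right)} = -25 + N$ ($W{\left(z,N \right)} = N - 25 = -25 + N$)
$Y{\left(J,l \right)} = - 2 J$
$n{\left(M,A \right)} = - 5 A$ ($n{\left(M,A \right)} = A \left(-5\right) = - 5 A$)
$\frac{\left(W{\left(-37,-158 \right)} + 17518\right) + Y{\left(71,185 \right)}}{n{\left(-141,-281 \right)}} = \frac{\left(\left(-25 - 158\right) + 17518\right) - 142}{\left(-5\right) \left(-281\right)} = \frac{\left(-183 + 17518\right) - 142}{1405} = \left(17335 - 142\right) \frac{1}{1405} = 17193 \cdot \frac{1}{1405} = \frac{17193}{1405}$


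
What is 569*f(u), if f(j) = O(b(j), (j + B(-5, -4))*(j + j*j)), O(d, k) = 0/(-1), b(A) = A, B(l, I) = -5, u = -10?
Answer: 0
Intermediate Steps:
O(d, k) = 0 (O(d, k) = 0*(-1) = 0)
f(j) = 0
569*f(u) = 569*0 = 0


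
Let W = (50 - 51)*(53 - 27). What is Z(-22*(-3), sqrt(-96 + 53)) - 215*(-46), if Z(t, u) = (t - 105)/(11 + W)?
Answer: 49463/5 ≈ 9892.6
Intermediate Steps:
W = -26 (W = -1*26 = -26)
Z(t, u) = 7 - t/15 (Z(t, u) = (t - 105)/(11 - 26) = (-105 + t)/(-15) = (-105 + t)*(-1/15) = 7 - t/15)
Z(-22*(-3), sqrt(-96 + 53)) - 215*(-46) = (7 - (-22)*(-3)/15) - 215*(-46) = (7 - 1/15*66) + 9890 = (7 - 22/5) + 9890 = 13/5 + 9890 = 49463/5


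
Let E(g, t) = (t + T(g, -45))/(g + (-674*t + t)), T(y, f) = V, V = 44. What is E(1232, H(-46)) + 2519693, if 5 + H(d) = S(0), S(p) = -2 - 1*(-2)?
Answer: 11583028760/4597 ≈ 2.5197e+6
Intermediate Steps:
S(p) = 0 (S(p) = -2 + 2 = 0)
H(d) = -5 (H(d) = -5 + 0 = -5)
T(y, f) = 44
E(g, t) = (44 + t)/(g - 673*t) (E(g, t) = (t + 44)/(g + (-674*t + t)) = (44 + t)/(g - 673*t))
E(1232, H(-46)) + 2519693 = (44 - 5)/(1232 - 673*(-5)) + 2519693 = 39/(1232 + 3365) + 2519693 = 39/4597 + 2519693 = 11583028760/4597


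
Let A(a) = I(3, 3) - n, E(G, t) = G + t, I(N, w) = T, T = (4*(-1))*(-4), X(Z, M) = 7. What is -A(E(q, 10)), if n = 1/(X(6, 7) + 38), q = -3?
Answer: -719/45 ≈ -15.978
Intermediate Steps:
T = 16 (T = -4*(-4) = 16)
I(N, w) = 16
n = 1/45 (n = 1/(7 + 38) = 1/45 ≈ 0.022222)
A(a) = 719/45 (A(a) = 16 - 1*1/45 = 16 - 1/45 = 719/45)
-A(E(q, 10)) = -1*719/45 = -719/45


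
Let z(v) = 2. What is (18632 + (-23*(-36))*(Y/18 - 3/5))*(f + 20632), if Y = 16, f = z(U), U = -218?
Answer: 1946941704/5 ≈ 3.8939e+8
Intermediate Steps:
f = 2
(18632 + (-23*(-36))*(Y/18 - 3/5))*(f + 20632) = (18632 + (-23*(-36))*(16/18 - 3/5))*(2 + 20632) = (18632 + 828*(16*(1/18) - 3*⅕))*20634 = (18632 + 828*(8/9 - ⅗))*20634 = (18632 + 828*(13/45))*20634 = (18632 + 1196/5)*20634 = (94356/5)*20634 = 1946941704/5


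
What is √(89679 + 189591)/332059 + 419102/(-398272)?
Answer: -209551/199136 + 3*√31030/332059 ≈ -1.0507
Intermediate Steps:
√(89679 + 189591)/332059 + 419102/(-398272) = √279270*(1/332059) + 419102*(-1/398272) = (3*√31030)*(1/332059) - 209551/199136 = 3*√31030/332059 - 209551/199136 = -209551/199136 + 3*√31030/332059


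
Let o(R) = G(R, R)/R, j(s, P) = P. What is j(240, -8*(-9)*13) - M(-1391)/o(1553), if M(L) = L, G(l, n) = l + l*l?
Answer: 1455935/1554 ≈ 936.90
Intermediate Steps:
G(l, n) = l + l**2
o(R) = 1 + R (o(R) = (R*(1 + R))/R = 1 + R)
j(240, -8*(-9)*13) - M(-1391)/o(1553) = -8*(-9)*13 - (-1391)/(1 + 1553) = 72*13 - (-1391)/1554 = 936 - (-1391)/1554 = 936 - 1*(-1391/1554) = 936 + 1391/1554 = 1455935/1554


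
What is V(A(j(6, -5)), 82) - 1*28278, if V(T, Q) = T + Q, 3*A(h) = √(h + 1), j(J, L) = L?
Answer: -28196 + 2*I/3 ≈ -28196.0 + 0.66667*I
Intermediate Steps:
A(h) = √(1 + h)/3 (A(h) = √(h + 1)/3 = √(1 + h)/3)
V(T, Q) = Q + T
V(A(j(6, -5)), 82) - 1*28278 = (82 + √(1 - 5)/3) - 1*28278 = (82 + √(-4)/3) - 28278 = (82 + (2*I)/3) - 28278 = (82 + 2*I/3) - 28278 = -28196 + 2*I/3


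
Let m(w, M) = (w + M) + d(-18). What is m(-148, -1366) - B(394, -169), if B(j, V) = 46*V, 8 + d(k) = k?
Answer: 6234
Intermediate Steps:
d(k) = -8 + k
m(w, M) = -26 + M + w (m(w, M) = (w + M) + (-8 - 18) = (M + w) - 26 = -26 + M + w)
m(-148, -1366) - B(394, -169) = (-26 - 1366 - 148) - 46*(-169) = -1540 - 1*(-7774) = -1540 + 7774 = 6234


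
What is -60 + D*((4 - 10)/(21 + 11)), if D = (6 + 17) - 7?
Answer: -63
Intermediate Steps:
D = 16 (D = 23 - 7 = 16)
-60 + D*((4 - 10)/(21 + 11)) = -60 + 16*((4 - 10)/(21 + 11)) = -60 + 16*(-6/32) = -60 + 16*(-6*1/32) = -60 + 16*(-3/16) = -60 - 3 = -63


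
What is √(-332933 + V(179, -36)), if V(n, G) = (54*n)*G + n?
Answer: I*√680730 ≈ 825.06*I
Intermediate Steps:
V(n, G) = n + 54*G*n (V(n, G) = 54*G*n + n = n + 54*G*n)
√(-332933 + V(179, -36)) = √(-332933 + 179*(1 + 54*(-36))) = √(-332933 + 179*(1 - 1944)) = √(-332933 + 179*(-1943)) = √(-332933 - 347797) = √(-680730) = I*√680730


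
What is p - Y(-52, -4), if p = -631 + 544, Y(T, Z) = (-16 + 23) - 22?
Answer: -72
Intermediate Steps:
Y(T, Z) = -15 (Y(T, Z) = 7 - 22 = -15)
p = -87
p - Y(-52, -4) = -87 - 1*(-15) = -87 + 15 = -72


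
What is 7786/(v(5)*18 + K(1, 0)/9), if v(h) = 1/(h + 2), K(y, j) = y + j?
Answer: 490518/169 ≈ 2902.5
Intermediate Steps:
K(y, j) = j + y
v(h) = 1/(2 + h)
7786/(v(5)*18 + K(1, 0)/9) = 7786/(18/(2 + 5) + (0 + 1)/9) = 7786/(18/7 + 1*(⅑)) = 7786/((⅐)*18 + ⅑) = 7786/(18/7 + ⅑) = 7786/(169/63) = 7786*(63/169) = 490518/169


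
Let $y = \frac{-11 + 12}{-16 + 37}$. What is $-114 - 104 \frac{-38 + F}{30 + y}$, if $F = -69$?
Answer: $\frac{161754}{631} \approx 256.35$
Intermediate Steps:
$y = \frac{1}{21}$ ($y = 1 \cdot \frac{1}{21} = \frac{1}{21} \approx 0.047619$)
$-114 - 104 \frac{-38 + F}{30 + y} = -114 - 104 \frac{-38 - 69}{30 + \frac{1}{21}} = -114 - 104 \left(- \frac{107}{\frac{631}{21}}\right) = -114 - 104 \left(\left(-107\right) \frac{21}{631}\right) = -114 - - \frac{233688}{631} = -114 + \frac{233688}{631} = \frac{161754}{631}$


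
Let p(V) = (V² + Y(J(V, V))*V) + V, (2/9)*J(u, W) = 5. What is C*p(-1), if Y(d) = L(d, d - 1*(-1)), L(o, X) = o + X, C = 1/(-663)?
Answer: 46/663 ≈ 0.069382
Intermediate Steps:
J(u, W) = 45/2 (J(u, W) = (9/2)*5 = 45/2)
C = -1/663 ≈ -0.0015083
L(o, X) = X + o
Y(d) = 1 + 2*d (Y(d) = (d - 1*(-1)) + d = (d + 1) + d = (1 + d) + d = 1 + 2*d)
p(V) = V² + 47*V (p(V) = (V² + (1 + 2*(45/2))*V) + V = (V² + (1 + 45)*V) + V = (V² + 46*V) + V = V² + 47*V)
C*p(-1) = -(-1)*(47 - 1)/663 = -(-1)*46/663 = -1/663*(-46) = 46/663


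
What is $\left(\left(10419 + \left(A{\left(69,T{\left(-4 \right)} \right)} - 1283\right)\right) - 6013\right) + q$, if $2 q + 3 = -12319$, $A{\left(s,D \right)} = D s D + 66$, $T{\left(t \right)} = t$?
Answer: $-1868$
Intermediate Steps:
$A{\left(s,D \right)} = 66 + s D^{2}$ ($A{\left(s,D \right)} = s D^{2} + 66 = 66 + s D^{2}$)
$q = -6161$ ($q = - \frac{3}{2} + \frac{1}{2} \left(-12319\right) = - \frac{3}{2} - \frac{12319}{2} = -6161$)
$\left(\left(10419 + \left(A{\left(69,T{\left(-4 \right)} \right)} - 1283\right)\right) - 6013\right) + q = \left(\left(10419 - \left(1217 - 1104\right)\right) - 6013\right) - 6161 = \left(\left(10419 + \left(\left(66 + 69 \cdot 16\right) - 1283\right)\right) - 6013\right) - 6161 = \left(\left(10419 + \left(\left(66 + 1104\right) - 1283\right)\right) - 6013\right) - 6161 = \left(\left(10419 + \left(1170 - 1283\right)\right) - 6013\right) - 6161 = \left(\left(10419 - 113\right) - 6013\right) - 6161 = \left(10306 - 6013\right) - 6161 = 4293 - 6161 = -1868$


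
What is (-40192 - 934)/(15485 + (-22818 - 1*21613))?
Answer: 20563/14473 ≈ 1.4208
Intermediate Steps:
(-40192 - 934)/(15485 + (-22818 - 1*21613)) = -41126/(15485 + (-22818 - 21613)) = -41126/(15485 - 44431) = -41126/(-28946) = -41126*(-1/28946) = 20563/14473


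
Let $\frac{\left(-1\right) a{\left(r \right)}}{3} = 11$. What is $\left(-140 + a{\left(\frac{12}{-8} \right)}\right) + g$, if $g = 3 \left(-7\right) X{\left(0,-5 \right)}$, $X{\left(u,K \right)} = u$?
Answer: $-173$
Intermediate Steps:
$a{\left(r \right)} = -33$ ($a{\left(r \right)} = \left(-3\right) 11 = -33$)
$g = 0$ ($g = 3 \left(-7\right) 0 = \left(-21\right) 0 = 0$)
$\left(-140 + a{\left(\frac{12}{-8} \right)}\right) + g = \left(-140 - 33\right) + 0 = -173 + 0 = -173$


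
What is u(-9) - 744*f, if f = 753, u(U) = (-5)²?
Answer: -560207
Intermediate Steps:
u(U) = 25
u(-9) - 744*f = 25 - 744*753 = 25 - 560232 = -560207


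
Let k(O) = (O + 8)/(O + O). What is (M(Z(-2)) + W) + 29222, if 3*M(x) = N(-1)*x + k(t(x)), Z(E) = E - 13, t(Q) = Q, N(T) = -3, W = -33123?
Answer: -349733/90 ≈ -3885.9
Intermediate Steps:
k(O) = (8 + O)/(2*O) (k(O) = (8 + O)/((2*O)) = (8 + O)*(1/(2*O)) = (8 + O)/(2*O))
Z(E) = -13 + E
M(x) = -x + (8 + x)/(6*x) (M(x) = (-3*x + (8 + x)/(2*x))/3 = -x + (8 + x)/(6*x))
(M(Z(-2)) + W) + 29222 = ((1/6 - (-13 - 2) + 4/(3*(-13 - 2))) - 33123) + 29222 = ((1/6 - 1*(-15) + (4/3)/(-15)) - 33123) + 29222 = ((1/6 + 15 + (4/3)*(-1/15)) - 33123) + 29222 = ((1/6 + 15 - 4/45) - 33123) + 29222 = (1357/90 - 33123) + 29222 = -2979713/90 + 29222 = -349733/90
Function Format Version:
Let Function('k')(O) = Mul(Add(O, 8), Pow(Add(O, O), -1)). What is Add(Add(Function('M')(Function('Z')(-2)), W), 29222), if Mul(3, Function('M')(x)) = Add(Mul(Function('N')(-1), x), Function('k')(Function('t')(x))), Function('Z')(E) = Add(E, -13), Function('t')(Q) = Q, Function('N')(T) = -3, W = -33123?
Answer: Rational(-349733, 90) ≈ -3885.9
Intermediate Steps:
Function('k')(O) = Mul(Rational(1, 2), Pow(O, -1), Add(8, O)) (Function('k')(O) = Mul(Add(8, O), Pow(Mul(2, O), -1)) = Mul(Add(8, O), Mul(Rational(1, 2), Pow(O, -1))) = Mul(Rational(1, 2), Pow(O, -1), Add(8, O)))
Function('Z')(E) = Add(-13, E)
Function('M')(x) = Add(Mul(-1, x), Mul(Rational(1, 6), Pow(x, -1), Add(8, x))) (Function('M')(x) = Mul(Rational(1, 3), Add(Mul(-3, x), Mul(Rational(1, 2), Pow(x, -1), Add(8, x)))) = Add(Mul(-1, x), Mul(Rational(1, 6), Pow(x, -1), Add(8, x))))
Add(Add(Function('M')(Function('Z')(-2)), W), 29222) = Add(Add(Add(Rational(1, 6), Mul(-1, Add(-13, -2)), Mul(Rational(4, 3), Pow(Add(-13, -2), -1))), -33123), 29222) = Add(Add(Add(Rational(1, 6), Mul(-1, -15), Mul(Rational(4, 3), Pow(-15, -1))), -33123), 29222) = Add(Add(Add(Rational(1, 6), 15, Mul(Rational(4, 3), Rational(-1, 15))), -33123), 29222) = Add(Add(Add(Rational(1, 6), 15, Rational(-4, 45)), -33123), 29222) = Add(Add(Rational(1357, 90), -33123), 29222) = Add(Rational(-2979713, 90), 29222) = Rational(-349733, 90)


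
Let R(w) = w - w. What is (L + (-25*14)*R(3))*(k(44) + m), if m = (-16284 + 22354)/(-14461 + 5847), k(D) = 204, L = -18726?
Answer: -16396354518/4307 ≈ -3.8069e+6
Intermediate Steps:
m = -3035/4307 (m = 6070/(-8614) = 6070*(-1/8614) = -3035/4307 ≈ -0.70467)
R(w) = 0
(L + (-25*14)*R(3))*(k(44) + m) = (-18726 - 25*14*0)*(204 - 3035/4307) = (-18726 - 350*0)*(875593/4307) = (-18726 + 0)*(875593/4307) = -18726*875593/4307 = -16396354518/4307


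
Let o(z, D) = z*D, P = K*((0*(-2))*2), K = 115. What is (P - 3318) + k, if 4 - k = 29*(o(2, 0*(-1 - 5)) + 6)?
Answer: -3488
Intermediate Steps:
P = 0 (P = 115*((0*(-2))*2) = 115*(0*2) = 115*0 = 0)
o(z, D) = D*z
k = -170 (k = 4 - 29*((0*(-1 - 5))*2 + 6) = 4 - 29*((0*(-6))*2 + 6) = 4 - 29*(0*2 + 6) = 4 - 29*(0 + 6) = 4 - 29*6 = 4 - 1*174 = 4 - 174 = -170)
(P - 3318) + k = (0 - 3318) - 170 = -3318 - 170 = -3488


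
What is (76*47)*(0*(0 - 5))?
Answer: 0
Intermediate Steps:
(76*47)*(0*(0 - 5)) = 3572*(0*(-5)) = 3572*0 = 0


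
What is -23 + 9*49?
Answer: 418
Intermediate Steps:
-23 + 9*49 = -23 + 441 = 418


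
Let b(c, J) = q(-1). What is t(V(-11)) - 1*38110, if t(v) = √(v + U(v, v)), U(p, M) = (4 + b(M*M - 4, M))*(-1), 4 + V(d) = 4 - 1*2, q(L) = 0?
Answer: -38110 + I*√6 ≈ -38110.0 + 2.4495*I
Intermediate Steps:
b(c, J) = 0
V(d) = -2 (V(d) = -4 + (4 - 1*2) = -4 + (4 - 2) = -4 + 2 = -2)
U(p, M) = -4 (U(p, M) = (4 + 0)*(-1) = 4*(-1) = -4)
t(v) = √(-4 + v) (t(v) = √(v - 4) = √(-4 + v))
t(V(-11)) - 1*38110 = √(-4 - 2) - 1*38110 = √(-6) - 38110 = I*√6 - 38110 = -38110 + I*√6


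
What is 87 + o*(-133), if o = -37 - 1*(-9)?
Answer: 3811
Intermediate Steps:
o = -28 (o = -37 + 9 = -28)
87 + o*(-133) = 87 - 28*(-133) = 87 + 3724 = 3811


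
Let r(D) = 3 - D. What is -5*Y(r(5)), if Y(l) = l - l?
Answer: 0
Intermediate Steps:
Y(l) = 0
-5*Y(r(5)) = -5*0 = 0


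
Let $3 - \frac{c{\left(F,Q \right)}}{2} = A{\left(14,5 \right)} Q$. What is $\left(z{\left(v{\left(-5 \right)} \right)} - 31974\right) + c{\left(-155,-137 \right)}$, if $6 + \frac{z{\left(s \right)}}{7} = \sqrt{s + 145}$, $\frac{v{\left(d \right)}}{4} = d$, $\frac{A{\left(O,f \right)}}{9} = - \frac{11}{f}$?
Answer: $- \frac{187176}{5} + 35 \sqrt{5} \approx -37357.0$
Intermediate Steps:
$A{\left(O,f \right)} = - \frac{99}{f}$ ($A{\left(O,f \right)} = 9 \left(- \frac{11}{f}\right) = - \frac{99}{f}$)
$c{\left(F,Q \right)} = 6 + \frac{198 Q}{5}$ ($c{\left(F,Q \right)} = 6 - 2 - \frac{99}{5} Q = 6 - 2 \left(-99\right) \frac{1}{5} Q = 6 - 2 \left(- \frac{99 Q}{5}\right) = 6 + \frac{198 Q}{5}$)
$v{\left(d \right)} = 4 d$
$z{\left(s \right)} = -42 + 7 \sqrt{145 + s}$ ($z{\left(s \right)} = -42 + 7 \sqrt{s + 145} = -42 + 7 \sqrt{145 + s}$)
$\left(z{\left(v{\left(-5 \right)} \right)} - 31974\right) + c{\left(-155,-137 \right)} = \left(\left(-42 + 7 \sqrt{145 + 4 \left(-5\right)}\right) - 31974\right) + \left(6 + \frac{198}{5} \left(-137\right)\right) = \left(\left(-42 + 7 \sqrt{145 - 20}\right) - 31974\right) + \left(6 - \frac{27126}{5}\right) = \left(\left(-42 + 7 \sqrt{125}\right) - 31974\right) - \frac{27096}{5} = \left(\left(-42 + 7 \cdot 5 \sqrt{5}\right) - 31974\right) - \frac{27096}{5} = \left(\left(-42 + 35 \sqrt{5}\right) - 31974\right) - \frac{27096}{5} = \left(-32016 + 35 \sqrt{5}\right) - \frac{27096}{5} = - \frac{187176}{5} + 35 \sqrt{5}$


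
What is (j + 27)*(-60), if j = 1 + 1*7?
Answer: -2100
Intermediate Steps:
j = 8 (j = 1 + 7 = 8)
(j + 27)*(-60) = (8 + 27)*(-60) = 35*(-60) = -2100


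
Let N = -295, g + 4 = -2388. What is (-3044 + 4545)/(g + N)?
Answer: -1501/2687 ≈ -0.55862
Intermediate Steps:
g = -2392 (g = -4 - 2388 = -2392)
(-3044 + 4545)/(g + N) = (-3044 + 4545)/(-2392 - 295) = 1501/(-2687) = 1501*(-1/2687) = -1501/2687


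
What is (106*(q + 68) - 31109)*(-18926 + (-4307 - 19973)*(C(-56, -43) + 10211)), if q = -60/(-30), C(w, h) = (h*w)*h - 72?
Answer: -53723204634586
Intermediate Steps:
C(w, h) = -72 + w*h² (C(w, h) = w*h² - 72 = -72 + w*h²)
q = 2 (q = -60*(-1/30) = 2)
(106*(q + 68) - 31109)*(-18926 + (-4307 - 19973)*(C(-56, -43) + 10211)) = (106*(2 + 68) - 31109)*(-18926 + (-4307 - 19973)*((-72 - 56*(-43)²) + 10211)) = (106*70 - 31109)*(-18926 - 24280*((-72 - 56*1849) + 10211)) = (7420 - 31109)*(-18926 - 24280*((-72 - 103544) + 10211)) = -23689*(-18926 - 24280*(-103616 + 10211)) = -23689*(-18926 - 24280*(-93405)) = -23689*(-18926 + 2267873400) = -23689*2267854474 = -53723204634586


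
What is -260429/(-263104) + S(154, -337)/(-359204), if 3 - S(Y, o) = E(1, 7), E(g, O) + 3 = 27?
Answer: 23388165925/23627002304 ≈ 0.98989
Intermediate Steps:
E(g, O) = 24 (E(g, O) = -3 + 27 = 24)
S(Y, o) = -21 (S(Y, o) = 3 - 1*24 = 3 - 24 = -21)
-260429/(-263104) + S(154, -337)/(-359204) = -260429/(-263104) - 21/(-359204) = -260429*(-1/263104) - 21*(-1/359204) = 260429/263104 + 21/359204 = 23388165925/23627002304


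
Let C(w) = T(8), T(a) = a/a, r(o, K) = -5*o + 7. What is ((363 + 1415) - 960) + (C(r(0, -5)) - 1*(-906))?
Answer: 1725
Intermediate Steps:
r(o, K) = 7 - 5*o
T(a) = 1
C(w) = 1
((363 + 1415) - 960) + (C(r(0, -5)) - 1*(-906)) = ((363 + 1415) - 960) + (1 - 1*(-906)) = (1778 - 960) + (1 + 906) = 818 + 907 = 1725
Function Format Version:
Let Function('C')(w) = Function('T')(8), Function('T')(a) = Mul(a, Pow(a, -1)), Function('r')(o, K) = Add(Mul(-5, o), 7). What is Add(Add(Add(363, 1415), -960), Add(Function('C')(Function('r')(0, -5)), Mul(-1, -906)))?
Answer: 1725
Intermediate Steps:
Function('r')(o, K) = Add(7, Mul(-5, o))
Function('T')(a) = 1
Function('C')(w) = 1
Add(Add(Add(363, 1415), -960), Add(Function('C')(Function('r')(0, -5)), Mul(-1, -906))) = Add(Add(Add(363, 1415), -960), Add(1, Mul(-1, -906))) = Add(Add(1778, -960), Add(1, 906)) = Add(818, 907) = 1725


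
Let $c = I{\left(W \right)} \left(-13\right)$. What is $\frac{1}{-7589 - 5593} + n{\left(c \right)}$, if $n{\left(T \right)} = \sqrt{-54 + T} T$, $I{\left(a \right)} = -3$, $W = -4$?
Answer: $- \frac{1}{13182} + 39 i \sqrt{15} \approx -7.5861 \cdot 10^{-5} + 151.05 i$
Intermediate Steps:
$c = 39$ ($c = \left(-3\right) \left(-13\right) = 39$)
$n{\left(T \right)} = T \sqrt{-54 + T}$
$\frac{1}{-7589 - 5593} + n{\left(c \right)} = \frac{1}{-7589 - 5593} + 39 \sqrt{-54 + 39} = \frac{1}{-7589 - 5593} + 39 \sqrt{-15} = \frac{1}{-13182} + 39 i \sqrt{15} = - \frac{1}{13182} + 39 i \sqrt{15}$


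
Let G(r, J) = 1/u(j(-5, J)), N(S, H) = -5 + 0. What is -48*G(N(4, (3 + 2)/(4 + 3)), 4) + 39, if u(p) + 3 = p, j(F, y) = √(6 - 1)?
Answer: 75 + 12*√5 ≈ 101.83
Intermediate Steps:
N(S, H) = -5
j(F, y) = √5
u(p) = -3 + p
G(r, J) = 1/(-3 + √5)
-48*G(N(4, (3 + 2)/(4 + 3)), 4) + 39 = -48*(-¾ - √5/4) + 39 = (36 + 12*√5) + 39 = 75 + 12*√5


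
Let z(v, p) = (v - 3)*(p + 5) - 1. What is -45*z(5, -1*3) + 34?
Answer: -101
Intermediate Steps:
z(v, p) = -1 + (-3 + v)*(5 + p) (z(v, p) = (-3 + v)*(5 + p) - 1 = -1 + (-3 + v)*(5 + p))
-45*z(5, -1*3) + 34 = -45*(-16 - (-3)*3 + 5*5 - 1*3*5) + 34 = -45*(-16 - 3*(-3) + 25 - 3*5) + 34 = -45*(-16 + 9 + 25 - 15) + 34 = -45*3 + 34 = -135 + 34 = -101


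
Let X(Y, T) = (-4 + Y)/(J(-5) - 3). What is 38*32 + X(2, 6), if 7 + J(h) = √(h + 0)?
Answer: 25540/21 + 2*I*√5/105 ≈ 1216.2 + 0.042592*I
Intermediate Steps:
J(h) = -7 + √h (J(h) = -7 + √(h + 0) = -7 + √h)
X(Y, T) = (-4 + Y)/(-10 + I*√5) (X(Y, T) = (-4 + Y)/((-7 + √(-5)) - 3) = (-4 + Y)/((-7 + I*√5) - 3) = (-4 + Y)/(-10 + I*√5))
38*32 + X(2, 6) = 38*32 - (-4 + 2)/(10 - I*√5) = 1216 - 1*(-2)/(10 - I*√5) = 1216 + 2/(10 - I*√5)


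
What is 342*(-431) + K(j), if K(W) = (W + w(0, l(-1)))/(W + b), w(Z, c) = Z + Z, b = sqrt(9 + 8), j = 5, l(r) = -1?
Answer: -1179191/8 - 5*sqrt(17)/8 ≈ -1.4740e+5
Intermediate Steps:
b = sqrt(17) ≈ 4.1231
w(Z, c) = 2*Z
K(W) = W/(W + sqrt(17)) (K(W) = (W + 2*0)/(W + sqrt(17)) = (W + 0)/(W + sqrt(17)) = W/(W + sqrt(17)))
342*(-431) + K(j) = 342*(-431) + 5/(5 + sqrt(17)) = -147402 + 5/(5 + sqrt(17))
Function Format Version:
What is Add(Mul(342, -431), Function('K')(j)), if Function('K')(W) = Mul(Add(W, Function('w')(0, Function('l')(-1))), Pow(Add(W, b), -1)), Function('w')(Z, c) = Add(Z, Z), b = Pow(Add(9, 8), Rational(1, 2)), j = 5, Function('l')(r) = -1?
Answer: Add(Rational(-1179191, 8), Mul(Rational(-5, 8), Pow(17, Rational(1, 2)))) ≈ -1.4740e+5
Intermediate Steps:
b = Pow(17, Rational(1, 2)) ≈ 4.1231
Function('w')(Z, c) = Mul(2, Z)
Function('K')(W) = Mul(W, Pow(Add(W, Pow(17, Rational(1, 2))), -1)) (Function('K')(W) = Mul(Add(W, Mul(2, 0)), Pow(Add(W, Pow(17, Rational(1, 2))), -1)) = Mul(Add(W, 0), Pow(Add(W, Pow(17, Rational(1, 2))), -1)) = Mul(W, Pow(Add(W, Pow(17, Rational(1, 2))), -1)))
Add(Mul(342, -431), Function('K')(j)) = Add(Mul(342, -431), Mul(5, Pow(Add(5, Pow(17, Rational(1, 2))), -1))) = Add(-147402, Mul(5, Pow(Add(5, Pow(17, Rational(1, 2))), -1)))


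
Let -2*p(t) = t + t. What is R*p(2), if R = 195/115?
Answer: -78/23 ≈ -3.3913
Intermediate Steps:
p(t) = -t (p(t) = -(t + t)/2 = -t)
R = 39/23 (R = 195*(1/115) = 39/23 ≈ 1.6957)
R*p(2) = 39*(-1*2)/23 = (39/23)*(-2) = -78/23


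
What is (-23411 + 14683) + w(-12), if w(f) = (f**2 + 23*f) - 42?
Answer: -8902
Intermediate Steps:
w(f) = -42 + f**2 + 23*f
(-23411 + 14683) + w(-12) = (-23411 + 14683) + (-42 + (-12)**2 + 23*(-12)) = -8728 + (-42 + 144 - 276) = -8728 - 174 = -8902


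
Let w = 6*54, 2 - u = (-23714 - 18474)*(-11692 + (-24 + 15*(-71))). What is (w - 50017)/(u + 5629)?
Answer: 49693/539199197 ≈ 9.2161e-5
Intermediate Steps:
u = -539204826 (u = 2 - (-23714 - 18474)*(-11692 + (-24 + 15*(-71))) = 2 - (-42188)*(-11692 + (-24 - 1065)) = 2 - (-42188)*(-11692 - 1089) = 2 - (-42188)*(-12781) = 2 - 1*539204828 = 2 - 539204828 = -539204826)
w = 324
(w - 50017)/(u + 5629) = (324 - 50017)/(-539204826 + 5629) = -49693/(-539199197) = -49693*(-1/539199197) = 49693/539199197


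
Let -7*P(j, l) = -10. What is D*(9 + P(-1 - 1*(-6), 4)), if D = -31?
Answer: -2263/7 ≈ -323.29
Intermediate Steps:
P(j, l) = 10/7 (P(j, l) = -⅐*(-10) = 10/7)
D*(9 + P(-1 - 1*(-6), 4)) = -31*(9 + 10/7) = -31*73/7 = -2263/7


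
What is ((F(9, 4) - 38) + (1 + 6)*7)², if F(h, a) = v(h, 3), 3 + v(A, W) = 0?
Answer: 64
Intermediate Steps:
v(A, W) = -3 (v(A, W) = -3 + 0 = -3)
F(h, a) = -3
((F(9, 4) - 38) + (1 + 6)*7)² = ((-3 - 38) + (1 + 6)*7)² = (-41 + 7*7)² = (-41 + 49)² = 8² = 64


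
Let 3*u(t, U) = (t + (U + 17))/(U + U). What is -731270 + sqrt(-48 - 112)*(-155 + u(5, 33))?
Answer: -731270 - 5570*I*sqrt(10)/9 ≈ -7.3127e+5 - 1957.1*I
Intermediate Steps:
u(t, U) = (17 + U + t)/(6*U) (u(t, U) = ((t + (U + 17))/(U + U))/3 = ((t + (17 + U))/((2*U)))/3 = ((17 + U + t)*(1/(2*U)))/3 = ((17 + U + t)/(2*U))/3 = (17 + U + t)/(6*U))
-731270 + sqrt(-48 - 112)*(-155 + u(5, 33)) = -731270 + sqrt(-48 - 112)*(-155 + (1/6)*(17 + 33 + 5)/33) = -731270 + sqrt(-160)*(-155 + (1/6)*(1/33)*55) = -731270 + (4*I*sqrt(10))*(-155 + 5/18) = -731270 + (4*I*sqrt(10))*(-2785/18) = -731270 - 5570*I*sqrt(10)/9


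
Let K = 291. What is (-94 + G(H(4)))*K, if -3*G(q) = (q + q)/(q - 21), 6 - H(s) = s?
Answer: -519338/19 ≈ -27334.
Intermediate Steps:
H(s) = 6 - s
G(q) = -2*q/(3*(-21 + q)) (G(q) = -(q + q)/(3*(q - 21)) = -2*q/(3*(-21 + q)))
(-94 + G(H(4)))*K = (-94 - 2*(6 - 1*4)/(-63 + 3*(6 - 1*4)))*291 = (-94 - 2*(6 - 4)/(-63 + 3*(6 - 4)))*291 = (-94 - 2*2/(-63 + 3*2))*291 = (-94 - 2*2/(-63 + 6))*291 = (-94 - 2*2/(-57))*291 = (-94 - 2*2*(-1/57))*291 = (-94 + 4/57)*291 = -5354/57*291 = -519338/19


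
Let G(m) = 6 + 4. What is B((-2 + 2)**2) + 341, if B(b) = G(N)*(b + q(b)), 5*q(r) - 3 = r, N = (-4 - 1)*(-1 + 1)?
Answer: 347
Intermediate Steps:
N = 0 (N = -5*0 = 0)
G(m) = 10
q(r) = 3/5 + r/5
B(b) = 6 + 12*b (B(b) = 10*(b + (3/5 + b/5)) = 10*(3/5 + 6*b/5) = 6 + 12*b)
B((-2 + 2)**2) + 341 = (6 + 12*(-2 + 2)**2) + 341 = (6 + 12*0**2) + 341 = (6 + 12*0) + 341 = (6 + 0) + 341 = 6 + 341 = 347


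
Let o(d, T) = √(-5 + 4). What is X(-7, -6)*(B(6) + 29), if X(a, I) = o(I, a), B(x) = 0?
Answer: 29*I ≈ 29.0*I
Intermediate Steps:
o(d, T) = I (o(d, T) = √(-1) = I)
X(a, I) = I
X(-7, -6)*(B(6) + 29) = I*(0 + 29) = I*29 = 29*I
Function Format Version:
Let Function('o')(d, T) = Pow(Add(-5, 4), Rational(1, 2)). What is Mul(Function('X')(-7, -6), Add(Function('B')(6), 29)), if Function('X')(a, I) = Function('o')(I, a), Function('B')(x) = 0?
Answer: Mul(29, I) ≈ Mul(29.000, I)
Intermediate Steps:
Function('o')(d, T) = I (Function('o')(d, T) = Pow(-1, Rational(1, 2)) = I)
Function('X')(a, I) = I
Mul(Function('X')(-7, -6), Add(Function('B')(6), 29)) = Mul(I, Add(0, 29)) = Mul(I, 29) = Mul(29, I)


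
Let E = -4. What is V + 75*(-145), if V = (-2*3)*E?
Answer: -10851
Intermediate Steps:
V = 24 (V = -2*3*(-4) = -6*(-4) = 24)
V + 75*(-145) = 24 + 75*(-145) = 24 - 10875 = -10851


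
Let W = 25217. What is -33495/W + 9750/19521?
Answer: -135996715/164087019 ≈ -0.82881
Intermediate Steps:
-33495/W + 9750/19521 = -33495/25217 + 9750/19521 = -33495*1/25217 + 9750*(1/19521) = -33495/25217 + 3250/6507 = -135996715/164087019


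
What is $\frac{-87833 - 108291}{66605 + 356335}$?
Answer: $- \frac{49031}{105735} \approx -0.46372$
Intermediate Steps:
$\frac{-87833 - 108291}{66605 + 356335} = - \frac{196124}{422940} = \left(-196124\right) \frac{1}{422940} = - \frac{49031}{105735}$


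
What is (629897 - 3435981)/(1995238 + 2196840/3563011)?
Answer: -4999054079462/3554528569229 ≈ -1.4064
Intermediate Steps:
(629897 - 3435981)/(1995238 + 2196840/3563011) = -2806084/(1995238 + 2196840*(1/3563011)) = -2806084/(1995238 + 2196840/3563011) = -2806084/7109057138458/3563011 = -2806084*3563011/7109057138458 = -4999054079462/3554528569229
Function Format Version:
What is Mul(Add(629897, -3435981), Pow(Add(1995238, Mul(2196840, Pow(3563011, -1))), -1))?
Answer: Rational(-4999054079462, 3554528569229) ≈ -1.4064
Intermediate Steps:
Mul(Add(629897, -3435981), Pow(Add(1995238, Mul(2196840, Pow(3563011, -1))), -1)) = Mul(-2806084, Pow(Add(1995238, Mul(2196840, Rational(1, 3563011))), -1)) = Mul(-2806084, Pow(Add(1995238, Rational(2196840, 3563011)), -1)) = Mul(-2806084, Pow(Rational(7109057138458, 3563011), -1)) = Mul(-2806084, Rational(3563011, 7109057138458)) = Rational(-4999054079462, 3554528569229)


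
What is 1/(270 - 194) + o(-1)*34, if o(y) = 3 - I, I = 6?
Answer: -7751/76 ≈ -101.99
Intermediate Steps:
o(y) = -3 (o(y) = 3 - 1*6 = 3 - 6 = -3)
1/(270 - 194) + o(-1)*34 = 1/(270 - 194) - 3*34 = 1/76 - 102 = -7751/76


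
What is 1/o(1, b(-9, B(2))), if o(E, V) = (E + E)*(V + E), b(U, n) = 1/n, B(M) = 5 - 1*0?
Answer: 5/12 ≈ 0.41667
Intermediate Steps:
B(M) = 5 (B(M) = 5 + 0 = 5)
o(E, V) = 2*E*(E + V) (o(E, V) = (2*E)*(E + V) = 2*E*(E + V))
1/o(1, b(-9, B(2))) = 1/(2*1*(1 + 1/5)) = 1/(2*1*(1 + ⅕)) = 1/(2*1*(6/5)) = 1/(12/5) = 5/12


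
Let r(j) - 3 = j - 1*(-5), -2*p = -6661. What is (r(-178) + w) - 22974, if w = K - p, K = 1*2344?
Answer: -48261/2 ≈ -24131.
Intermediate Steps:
K = 2344
p = 6661/2 (p = -1/2*(-6661) = 6661/2 ≈ 3330.5)
r(j) = 8 + j (r(j) = 3 + (j - 1*(-5)) = 3 + (j + 5) = 3 + (5 + j) = 8 + j)
w = -1973/2 (w = 2344 - 1*6661/2 = 2344 - 6661/2 = -1973/2 ≈ -986.50)
(r(-178) + w) - 22974 = ((8 - 178) - 1973/2) - 22974 = (-170 - 1973/2) - 22974 = -2313/2 - 22974 = -48261/2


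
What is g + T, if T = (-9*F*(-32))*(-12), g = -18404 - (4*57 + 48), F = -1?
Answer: -15224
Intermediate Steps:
g = -18680 (g = -18404 - (228 + 48) = -18404 - 1*276 = -18404 - 276 = -18680)
T = 3456 (T = (-9*(-1)*(-32))*(-12) = (9*(-32))*(-12) = -288*(-12) = 3456)
g + T = -18680 + 3456 = -15224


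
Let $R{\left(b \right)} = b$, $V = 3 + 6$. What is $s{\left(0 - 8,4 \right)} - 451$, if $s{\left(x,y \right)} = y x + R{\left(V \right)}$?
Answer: $-474$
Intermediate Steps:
$V = 9$
$s{\left(x,y \right)} = 9 + x y$ ($s{\left(x,y \right)} = y x + 9 = x y + 9 = 9 + x y$)
$s{\left(0 - 8,4 \right)} - 451 = \left(9 + \left(0 - 8\right) 4\right) - 451 = \left(9 - 32\right) - 451 = -23 - 451 = -474$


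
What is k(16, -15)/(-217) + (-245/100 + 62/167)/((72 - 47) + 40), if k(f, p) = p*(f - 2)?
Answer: 6297767/6730100 ≈ 0.93576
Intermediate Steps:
k(f, p) = p*(-2 + f)
k(16, -15)/(-217) + (-245/100 + 62/167)/((72 - 47) + 40) = -15*(-2 + 16)/(-217) + (-245/100 + 62/167)/((72 - 47) + 40) = -15*14*(-1/217) + (-245*1/100 + 62*(1/167))/(25 + 40) = -210*(-1/217) + (-49/20 + 62/167)/65 = 30/31 - 6943/3340*1/65 = 30/31 - 6943/217100 = 6297767/6730100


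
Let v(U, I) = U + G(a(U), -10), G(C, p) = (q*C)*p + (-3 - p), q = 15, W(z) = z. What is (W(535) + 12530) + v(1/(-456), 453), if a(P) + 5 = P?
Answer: 6302981/456 ≈ 13822.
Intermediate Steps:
a(P) = -5 + P
G(C, p) = -3 - p + 15*C*p (G(C, p) = (15*C)*p + (-3 - p) = 15*C*p + (-3 - p) = -3 - p + 15*C*p)
v(U, I) = 757 - 149*U (v(U, I) = U + (-3 - 1*(-10) + 15*(-5 + U)*(-10)) = U + (-3 + 10 + (750 - 150*U)) = U + (757 - 150*U) = 757 - 149*U)
(W(535) + 12530) + v(1/(-456), 453) = (535 + 12530) + (757 - 149/(-456)) = 13065 + (757 - 149*(-1/456)) = 13065 + (757 + 149/456) = 13065 + 345341/456 = 6302981/456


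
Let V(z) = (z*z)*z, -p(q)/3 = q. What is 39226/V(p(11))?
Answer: -3566/3267 ≈ -1.0915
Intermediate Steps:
p(q) = -3*q
V(z) = z³ (V(z) = z²*z = z³)
39226/V(p(11)) = 39226/((-3*11)³) = 39226/((-33)³) = 39226/(-35937) = 39226*(-1/35937) = -3566/3267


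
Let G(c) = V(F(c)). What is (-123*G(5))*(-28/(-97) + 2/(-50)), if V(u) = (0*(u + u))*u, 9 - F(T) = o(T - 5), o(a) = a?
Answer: 0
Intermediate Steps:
F(T) = 14 - T (F(T) = 9 - (T - 5) = 9 - (-5 + T) = 9 + (5 - T) = 14 - T)
V(u) = 0 (V(u) = (0*(2*u))*u = 0*u = 0)
G(c) = 0
(-123*G(5))*(-28/(-97) + 2/(-50)) = (-123*0)*(-28/(-97) + 2/(-50)) = 0*(-28*(-1/97) + 2*(-1/50)) = 0*(28/97 - 1/25) = 0*(603/2425) = 0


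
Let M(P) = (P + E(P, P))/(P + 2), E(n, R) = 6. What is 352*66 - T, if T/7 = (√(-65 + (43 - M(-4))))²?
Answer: 23379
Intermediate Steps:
M(P) = (6 + P)/(2 + P) (M(P) = (P + 6)/(P + 2) = (6 + P)/(2 + P))
T = -147 (T = 7*(√(-65 + (43 - (6 - 4)/(2 - 4))))² = 7*(√(-65 + (43 - 2/(-2))))² = 7*(√(-65 + (43 - (-1)*2/2)))² = 7*(√(-65 + (43 - 1*(-1))))² = 7*(√(-65 + (43 + 1)))² = 7*(√(-65 + 44))² = 7*(√(-21))² = 7*(I*√21)² = 7*(-21) = -147)
352*66 - T = 352*66 - 1*(-147) = 23232 + 147 = 23379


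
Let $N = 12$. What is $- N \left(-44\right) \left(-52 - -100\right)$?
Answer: $25344$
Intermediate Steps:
$- N \left(-44\right) \left(-52 - -100\right) = \left(-1\right) 12 \left(-44\right) \left(-52 - -100\right) = \left(-12\right) \left(-44\right) \left(-52 + 100\right) = 528 \cdot 48 = 25344$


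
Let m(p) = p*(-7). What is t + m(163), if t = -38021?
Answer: -39162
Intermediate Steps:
m(p) = -7*p
t + m(163) = -38021 - 7*163 = -38021 - 1141 = -39162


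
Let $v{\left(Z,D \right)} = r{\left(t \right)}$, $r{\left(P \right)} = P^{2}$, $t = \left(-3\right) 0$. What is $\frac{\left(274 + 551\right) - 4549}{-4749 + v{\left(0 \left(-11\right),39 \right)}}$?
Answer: $\frac{3724}{4749} \approx 0.78417$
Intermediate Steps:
$t = 0$
$v{\left(Z,D \right)} = 0$ ($v{\left(Z,D \right)} = 0^{2} = 0$)
$\frac{\left(274 + 551\right) - 4549}{-4749 + v{\left(0 \left(-11\right),39 \right)}} = \frac{\left(274 + 551\right) - 4549}{-4749 + 0} = \frac{825 - 4549}{-4749} = \left(-3724\right) \left(- \frac{1}{4749}\right) = \frac{3724}{4749}$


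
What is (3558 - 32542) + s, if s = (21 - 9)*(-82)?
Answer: -29968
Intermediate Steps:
s = -984 (s = 12*(-82) = -984)
(3558 - 32542) + s = (3558 - 32542) - 984 = -28984 - 984 = -29968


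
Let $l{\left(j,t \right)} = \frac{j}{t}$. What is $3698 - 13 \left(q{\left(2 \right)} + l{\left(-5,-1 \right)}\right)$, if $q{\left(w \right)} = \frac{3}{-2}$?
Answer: $\frac{7305}{2} \approx 3652.5$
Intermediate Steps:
$q{\left(w \right)} = - \frac{3}{2}$ ($q{\left(w \right)} = 3 \left(- \frac{1}{2}\right) = - \frac{3}{2}$)
$3698 - 13 \left(q{\left(2 \right)} + l{\left(-5,-1 \right)}\right) = 3698 - 13 \left(- \frac{3}{2} - \frac{5}{-1}\right) = 3698 - 13 \left(- \frac{3}{2} - -5\right) = 3698 - 13 \left(- \frac{3}{2} + 5\right) = 3698 - \frac{91}{2} = \frac{7305}{2}$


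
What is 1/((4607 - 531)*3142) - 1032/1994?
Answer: -6608303675/12768371624 ≈ -0.51755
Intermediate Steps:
1/((4607 - 531)*3142) - 1032/1994 = (1/3142)/4076 - 1032*1/1994 = (1/4076)*(1/3142) - 516/997 = 1/12806792 - 516/997 = -6608303675/12768371624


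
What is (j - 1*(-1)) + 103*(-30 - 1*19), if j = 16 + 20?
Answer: -5010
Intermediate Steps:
j = 36
(j - 1*(-1)) + 103*(-30 - 1*19) = (36 - 1*(-1)) + 103*(-30 - 1*19) = (36 + 1) + 103*(-30 - 19) = 37 + 103*(-49) = 37 - 5047 = -5010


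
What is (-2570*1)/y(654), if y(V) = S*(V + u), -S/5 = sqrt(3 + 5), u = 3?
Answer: 257*sqrt(2)/1314 ≈ 0.27660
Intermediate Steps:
S = -10*sqrt(2) (S = -5*sqrt(3 + 5) = -10*sqrt(2) ≈ -14.142)
y(V) = -10*sqrt(2)*(3 + V) (y(V) = (-10*sqrt(2))*(V + 3) = (-10*sqrt(2))*(3 + V) = -10*sqrt(2)*(3 + V))
(-2570*1)/y(654) = (-2570*1)/((10*sqrt(2)*(-3 - 1*654))) = -2570*sqrt(2)/(20*(-3 - 654)) = -2570*(-sqrt(2)/13140) = -(-257)*sqrt(2)/1314 = 257*sqrt(2)/1314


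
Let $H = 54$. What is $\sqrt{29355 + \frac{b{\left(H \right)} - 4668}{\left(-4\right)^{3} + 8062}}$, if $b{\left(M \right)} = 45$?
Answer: $\frac{\sqrt{208638198074}}{2666} \approx 171.33$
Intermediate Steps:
$\sqrt{29355 + \frac{b{\left(H \right)} - 4668}{\left(-4\right)^{3} + 8062}} = \sqrt{29355 + \frac{45 - 4668}{\left(-4\right)^{3} + 8062}} = \sqrt{29355 - \frac{4623}{-64 + 8062}} = \sqrt{29355 - \frac{4623}{7998}} = \sqrt{29355 - \frac{1541}{2666}} = \sqrt{\frac{78258889}{2666}} = \frac{\sqrt{208638198074}}{2666}$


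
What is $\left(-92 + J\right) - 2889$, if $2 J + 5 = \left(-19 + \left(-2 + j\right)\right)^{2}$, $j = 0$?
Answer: $-2763$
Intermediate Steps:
$J = 218$ ($J = - \frac{5}{2} + \frac{\left(-19 + \left(-2 + 0\right)\right)^{2}}{2} = - \frac{5}{2} + \frac{\left(-19 - 2\right)^{2}}{2} = - \frac{5}{2} + \frac{\left(-21\right)^{2}}{2} = - \frac{5}{2} + \frac{1}{2} \cdot 441 = - \frac{5}{2} + \frac{441}{2} = 218$)
$\left(-92 + J\right) - 2889 = \left(-92 + 218\right) - 2889 = 126 - 2889 = -2763$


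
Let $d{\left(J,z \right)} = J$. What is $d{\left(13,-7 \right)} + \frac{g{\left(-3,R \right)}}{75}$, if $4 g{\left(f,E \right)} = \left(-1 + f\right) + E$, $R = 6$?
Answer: $\frac{1951}{150} \approx 13.007$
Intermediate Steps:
$g{\left(f,E \right)} = - \frac{1}{4} + \frac{E}{4} + \frac{f}{4}$ ($g{\left(f,E \right)} = \frac{\left(-1 + f\right) + E}{4} = \frac{-1 + E + f}{4} = - \frac{1}{4} + \frac{E}{4} + \frac{f}{4}$)
$d{\left(13,-7 \right)} + \frac{g{\left(-3,R \right)}}{75} = 13 + \frac{- \frac{1}{4} + \frac{1}{4} \cdot 6 + \frac{1}{4} \left(-3\right)}{75} = 13 + \left(- \frac{1}{4} + \frac{3}{2} - \frac{3}{4}\right) \frac{1}{75} = 13 + \frac{1}{2} \cdot \frac{1}{75} = 13 + \frac{1}{150} = \frac{1951}{150}$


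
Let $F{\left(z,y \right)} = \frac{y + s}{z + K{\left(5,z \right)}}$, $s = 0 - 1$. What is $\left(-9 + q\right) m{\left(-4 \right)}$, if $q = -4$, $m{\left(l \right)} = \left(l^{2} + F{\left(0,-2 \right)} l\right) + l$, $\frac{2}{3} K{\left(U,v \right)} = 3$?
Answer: $- \frac{572}{3} \approx -190.67$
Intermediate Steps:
$s = -1$ ($s = 0 - 1 = -1$)
$K{\left(U,v \right)} = \frac{9}{2}$ ($K{\left(U,v \right)} = \frac{3}{2} \cdot 3 = \frac{9}{2}$)
$F{\left(z,y \right)} = \frac{-1 + y}{\frac{9}{2} + z}$ ($F{\left(z,y \right)} = \frac{y - 1}{z + \frac{9}{2}} = \frac{-1 + y}{\frac{9}{2} + z}$)
$m{\left(l \right)} = l^{2} + \frac{l}{3}$ ($m{\left(l \right)} = \left(l^{2} + \frac{2 \left(-1 - 2\right)}{9 + 2 \cdot 0} l\right) + l = \left(l^{2} + 2 \frac{1}{9 + 0} \left(-3\right) l\right) + l = \left(l^{2} + 2 \cdot \frac{1}{9} \left(-3\right) l\right) + l = \left(l^{2} - \frac{2 l}{3}\right) + l = l^{2} + \frac{l}{3}$)
$\left(-9 + q\right) m{\left(-4 \right)} = \left(-9 - 4\right) \left(- 4 \left(\frac{1}{3} - 4\right)\right) = - 13 \left(\left(-4\right) \left(- \frac{11}{3}\right)\right) = \left(-13\right) \frac{44}{3} = - \frac{572}{3}$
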